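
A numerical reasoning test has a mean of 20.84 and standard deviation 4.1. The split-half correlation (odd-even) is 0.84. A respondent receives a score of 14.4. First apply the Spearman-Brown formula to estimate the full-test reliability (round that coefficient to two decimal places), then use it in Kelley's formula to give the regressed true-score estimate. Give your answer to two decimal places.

14.98

Spearman-Brown: ρ = 2r/(1 + r) = 2(0.84)/(1 + 0.84) = 1.680/1.84 = 0.9130 → 0.91
T̂ = ρX + (1 − ρ)μ
  = 0.91 × 14.4 + 0.09 × 20.84
  = 13.104 + 1.8756
  = 14.980
  ≈ 14.98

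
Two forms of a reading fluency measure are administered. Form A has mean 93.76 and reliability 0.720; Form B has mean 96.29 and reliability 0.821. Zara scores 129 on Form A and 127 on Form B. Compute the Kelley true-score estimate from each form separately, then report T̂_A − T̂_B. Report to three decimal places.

T̂_A = 0.720(129) + 0.280(93.76) = 119.13280
T̂_B = 0.821(127) + 0.179(96.29) = 121.50291
T̂_A − T̂_B = -2.37011

-2.370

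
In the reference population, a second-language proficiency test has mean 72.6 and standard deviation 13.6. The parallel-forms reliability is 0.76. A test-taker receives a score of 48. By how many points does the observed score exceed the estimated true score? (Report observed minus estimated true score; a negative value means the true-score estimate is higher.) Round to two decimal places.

-5.90

T̂ = ρX + (1 − ρ)μ
  = 0.76 × 48 + 0.24 × 72.6
  = 36.48 + 17.424
  = 53.9040
  ≈ 53.904
X − T̂ = 48 − 53.904 = -5.904 → -5.90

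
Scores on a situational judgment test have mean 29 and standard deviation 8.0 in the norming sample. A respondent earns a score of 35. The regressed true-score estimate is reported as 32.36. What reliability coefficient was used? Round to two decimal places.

0.56

T̂ = ρX + (1 − ρ)μ  ⇒  T̂ − μ = ρ(X − μ)
ρ = (T̂ − μ)/(X − μ) = (32.36 − 29) / (35 − 29) = 3.36 / 6.0 = 0.5600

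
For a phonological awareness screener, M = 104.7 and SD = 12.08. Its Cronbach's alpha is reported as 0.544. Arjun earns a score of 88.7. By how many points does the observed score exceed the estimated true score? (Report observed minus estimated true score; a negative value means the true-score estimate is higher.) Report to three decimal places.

-7.296

T̂ = 0.544(88.7) + 0.456(104.7) = 48.2528 + 47.7432 = 95.99600 → 95.9960
X − T̂ = 88.7 − 95.9960 = -7.2960 → -7.296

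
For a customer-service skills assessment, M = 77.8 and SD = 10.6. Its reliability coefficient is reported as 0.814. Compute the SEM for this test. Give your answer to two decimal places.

SEM = SD · √(1 − ρ) = 10.6 × √0.186 = 10.6 × 0.4313 = 4.572

4.57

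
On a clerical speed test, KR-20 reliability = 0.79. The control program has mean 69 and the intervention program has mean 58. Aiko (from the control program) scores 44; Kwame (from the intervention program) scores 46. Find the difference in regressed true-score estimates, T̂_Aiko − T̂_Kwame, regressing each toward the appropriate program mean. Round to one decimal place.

0.7

T̂_Aiko = 0.79(44) + 0.21(69) = 49.250
T̂_Kwame = 0.79(46) + 0.21(58) = 48.520
Difference = 49.250 − 48.520 = 0.730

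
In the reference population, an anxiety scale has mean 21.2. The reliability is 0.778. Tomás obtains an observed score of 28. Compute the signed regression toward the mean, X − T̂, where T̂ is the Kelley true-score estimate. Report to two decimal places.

1.51

T̂ = 0.778(28) + 0.222(21.2) = 21.784 + 4.7064 = 26.4904 → 26.490
X − T̂ = 28 − 26.490 = 1.510 → 1.51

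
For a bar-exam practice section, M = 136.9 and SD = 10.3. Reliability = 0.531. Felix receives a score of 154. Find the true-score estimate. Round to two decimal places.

T̂ = 0.531(154) + 0.469(136.9) = 81.774 + 64.2061 = 145.980 → 145.98

145.98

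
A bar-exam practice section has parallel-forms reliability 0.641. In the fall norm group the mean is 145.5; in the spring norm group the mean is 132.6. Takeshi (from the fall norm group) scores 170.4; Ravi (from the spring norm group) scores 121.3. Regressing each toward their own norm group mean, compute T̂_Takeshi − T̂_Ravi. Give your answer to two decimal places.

36.10

T̂_Takeshi = 0.641(170.4) + 0.359(145.5) = 161.4609
T̂_Ravi = 0.641(121.3) + 0.359(132.6) = 125.3567
Difference = 161.4609 − 125.3567 = 36.1042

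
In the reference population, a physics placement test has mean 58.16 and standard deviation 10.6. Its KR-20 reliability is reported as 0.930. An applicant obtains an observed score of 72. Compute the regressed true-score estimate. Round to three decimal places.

71.031

Weight the observed score by reliability and the mean by (1 − reliability): T̂ = 0.930·72 + 0.070·58.16 = 66.960 + 4.07120 = 71.0312.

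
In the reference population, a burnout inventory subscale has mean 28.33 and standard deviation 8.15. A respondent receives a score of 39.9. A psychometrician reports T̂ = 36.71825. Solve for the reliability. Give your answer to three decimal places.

0.725

T̂ = ρX + (1 − ρ)μ  ⇒  T̂ − μ = ρ(X − μ)
ρ = (T̂ − μ)/(X − μ) = (36.71825 − 28.33) / (39.9 − 28.33) = 8.38825 / 11.57 = 0.72500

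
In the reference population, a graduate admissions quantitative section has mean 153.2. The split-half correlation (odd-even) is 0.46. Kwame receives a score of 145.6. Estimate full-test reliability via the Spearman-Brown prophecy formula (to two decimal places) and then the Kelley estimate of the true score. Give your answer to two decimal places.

Spearman-Brown: ρ = 2r/(1 + r) = 2(0.46)/(1 + 0.46) = 0.920/1.46 = 0.6301 → 0.63
Weight the observed score by reliability and the mean by (1 − reliability): T̂ = 0.63·145.6 + 0.37·153.2 = 91.728 + 56.684 = 148.412.

148.41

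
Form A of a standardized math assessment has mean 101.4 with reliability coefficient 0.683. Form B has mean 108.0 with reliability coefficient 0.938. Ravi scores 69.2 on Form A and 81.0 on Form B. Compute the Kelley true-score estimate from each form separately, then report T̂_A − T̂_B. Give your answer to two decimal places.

-3.27

T̂_A = 0.683(69.2) + 0.317(101.4) = 79.4074
T̂_B = 0.938(81.0) + 0.062(108.0) = 82.6740
T̂_A − T̂_B = -3.2666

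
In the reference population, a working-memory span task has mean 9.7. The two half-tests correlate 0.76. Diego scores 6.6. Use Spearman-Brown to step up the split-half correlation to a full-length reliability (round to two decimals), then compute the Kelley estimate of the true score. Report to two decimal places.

7.03

Spearman-Brown: ρ = 2r/(1 + r) = 2(0.76)/(1 + 0.76) = 1.520/1.76 = 0.8636 → 0.86
T̂ = 0.86(6.6) + 0.14(9.7) = 5.676 + 1.358 = 7.034 → 7.03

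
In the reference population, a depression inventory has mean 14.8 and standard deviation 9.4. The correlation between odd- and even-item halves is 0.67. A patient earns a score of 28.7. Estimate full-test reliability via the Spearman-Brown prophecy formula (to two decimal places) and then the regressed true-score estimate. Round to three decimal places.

25.920

Spearman-Brown: ρ = 2r/(1 + r) = 2(0.67)/(1 + 0.67) = 1.340/1.67 = 0.8024 → 0.80
T̂ = ρX + (1 − ρ)μ
  = 0.80 × 28.7 + 0.20 × 14.8
  = 22.960 + 2.960
  = 25.9200
  ≈ 25.920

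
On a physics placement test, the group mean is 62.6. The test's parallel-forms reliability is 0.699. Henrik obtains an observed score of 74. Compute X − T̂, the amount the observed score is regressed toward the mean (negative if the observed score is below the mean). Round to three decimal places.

T̂ = 0.699(74) + 0.301(62.6) = 51.726 + 18.8426 = 70.56860 → 70.5686
X − T̂ = 74 − 70.5686 = 3.4314 → 3.431

3.431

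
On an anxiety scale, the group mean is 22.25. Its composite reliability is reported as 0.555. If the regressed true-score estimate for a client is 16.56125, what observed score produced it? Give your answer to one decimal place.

12.0

T̂ = ρX + (1 − ρ)μ  ⇒  X = (T̂ − (1 − ρ)μ) / ρ
X = (16.56125 − 0.445 × 22.25) / 0.555 = (16.56125 − 9.90125) / 0.555 = 6.66000 / 0.555 = 12.000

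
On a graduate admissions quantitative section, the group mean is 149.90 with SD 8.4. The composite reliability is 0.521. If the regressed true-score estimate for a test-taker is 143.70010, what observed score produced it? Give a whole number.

T̂ = ρX + (1 − ρ)μ  ⇒  X = (T̂ − (1 − ρ)μ) / ρ
X = (143.70010 − 0.479 × 149.90) / 0.521 = (143.70010 − 71.80210) / 0.521 = 71.89800 / 0.521 = 138.00

138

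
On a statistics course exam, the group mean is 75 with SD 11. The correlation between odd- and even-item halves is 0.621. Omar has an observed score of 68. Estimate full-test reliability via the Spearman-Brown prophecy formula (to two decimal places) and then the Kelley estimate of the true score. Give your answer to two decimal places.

Spearman-Brown: ρ = 2r/(1 + r) = 2(0.621)/(1 + 0.621) = 1.2420/1.621 = 0.7662 → 0.77
T̂ = 0.77(68) + 0.23(75) = 52.36 + 17.25 = 69.610 → 69.61

69.61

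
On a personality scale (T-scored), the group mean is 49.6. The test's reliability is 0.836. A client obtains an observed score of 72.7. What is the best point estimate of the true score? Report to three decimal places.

68.912

T̂ = ρX + (1 − ρ)μ
  = 0.836 × 72.7 + 0.164 × 49.6
  = 60.7772 + 8.1344
  = 68.9116
  ≈ 68.912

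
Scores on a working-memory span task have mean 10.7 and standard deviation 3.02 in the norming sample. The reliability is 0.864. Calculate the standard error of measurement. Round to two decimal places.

1.11

SEM = SD · √(1 − ρ) = 3.02 × √0.136 = 3.02 × 0.3688 = 1.114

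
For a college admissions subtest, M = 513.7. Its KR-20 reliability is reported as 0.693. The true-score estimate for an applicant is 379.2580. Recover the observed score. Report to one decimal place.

319.7

T̂ = ρX + (1 − ρ)μ  ⇒  X = (T̂ − (1 − ρ)μ) / ρ
X = (379.2580 − 0.307 × 513.7) / 0.693 = (379.2580 − 157.7059) / 0.693 = 221.5521 / 0.693 = 319.700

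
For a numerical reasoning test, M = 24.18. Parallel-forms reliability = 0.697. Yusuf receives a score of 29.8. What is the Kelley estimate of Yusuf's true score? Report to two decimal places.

T̂ = 0.697(29.8) + 0.303(24.18) = 20.7706 + 7.32654 = 28.097 → 28.10

28.10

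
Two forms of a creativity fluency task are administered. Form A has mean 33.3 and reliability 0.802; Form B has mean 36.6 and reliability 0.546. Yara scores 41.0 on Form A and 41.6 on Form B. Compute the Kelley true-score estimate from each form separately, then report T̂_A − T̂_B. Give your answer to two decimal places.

T̂_A = 0.802(41.0) + 0.198(33.3) = 39.4754
T̂_B = 0.546(41.6) + 0.454(36.6) = 39.3300
T̂_A − T̂_B = 0.1454

0.15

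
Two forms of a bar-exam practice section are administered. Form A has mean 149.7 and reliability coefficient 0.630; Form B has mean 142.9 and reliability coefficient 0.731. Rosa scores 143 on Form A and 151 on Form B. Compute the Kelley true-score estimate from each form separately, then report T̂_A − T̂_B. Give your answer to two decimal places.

-3.34

T̂_A = 0.630(143) + 0.370(149.7) = 145.4790
T̂_B = 0.731(151) + 0.269(142.9) = 148.8211
T̂_A − T̂_B = -3.3421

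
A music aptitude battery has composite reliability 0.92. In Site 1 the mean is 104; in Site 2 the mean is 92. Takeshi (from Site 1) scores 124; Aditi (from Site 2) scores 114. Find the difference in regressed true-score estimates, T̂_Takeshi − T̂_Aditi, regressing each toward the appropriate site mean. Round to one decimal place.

T̂_Takeshi = 0.92(124) + 0.08(104) = 122.400
T̂_Aditi = 0.92(114) + 0.08(92) = 112.240
Difference = 122.400 − 112.240 = 10.160

10.2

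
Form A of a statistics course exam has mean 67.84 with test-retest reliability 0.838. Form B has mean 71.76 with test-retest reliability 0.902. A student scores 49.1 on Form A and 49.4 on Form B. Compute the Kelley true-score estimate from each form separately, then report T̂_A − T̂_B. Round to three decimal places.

0.545

T̂_A = 0.838(49.1) + 0.162(67.84) = 52.13588
T̂_B = 0.902(49.4) + 0.098(71.76) = 51.59128
T̂_A − T̂_B = 0.54460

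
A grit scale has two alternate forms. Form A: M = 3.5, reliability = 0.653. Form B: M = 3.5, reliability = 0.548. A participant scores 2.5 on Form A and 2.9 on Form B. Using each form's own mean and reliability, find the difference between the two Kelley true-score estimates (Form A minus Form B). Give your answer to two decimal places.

-0.32

T̂_A = 0.653(2.5) + 0.347(3.5) = 2.8470
T̂_B = 0.548(2.9) + 0.452(3.5) = 3.1712
T̂_A − T̂_B = -0.3242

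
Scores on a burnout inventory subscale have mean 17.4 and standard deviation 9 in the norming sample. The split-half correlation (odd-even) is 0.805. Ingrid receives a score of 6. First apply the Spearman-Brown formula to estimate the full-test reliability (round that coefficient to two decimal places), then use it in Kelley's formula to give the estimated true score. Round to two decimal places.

Spearman-Brown: ρ = 2r/(1 + r) = 2(0.805)/(1 + 0.805) = 1.6100/1.805 = 0.8920 → 0.89
T̂ = ρX + (1 − ρ)μ
  = 0.89 × 6 + 0.11 × 17.4
  = 5.34 + 1.914
  = 7.254
  ≈ 7.25

7.25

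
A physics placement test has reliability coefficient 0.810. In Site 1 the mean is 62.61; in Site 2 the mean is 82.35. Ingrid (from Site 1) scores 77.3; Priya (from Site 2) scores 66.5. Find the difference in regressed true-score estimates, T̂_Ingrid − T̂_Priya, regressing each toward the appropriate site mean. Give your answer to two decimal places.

5.00

T̂_Ingrid = 0.810(77.3) + 0.190(62.61) = 74.5089
T̂_Priya = 0.810(66.5) + 0.190(82.35) = 69.5115
Difference = 74.5089 − 69.5115 = 4.9974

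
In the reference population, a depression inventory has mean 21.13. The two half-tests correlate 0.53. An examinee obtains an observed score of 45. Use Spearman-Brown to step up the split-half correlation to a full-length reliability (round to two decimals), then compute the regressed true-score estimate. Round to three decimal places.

37.600

Spearman-Brown: ρ = 2r/(1 + r) = 2(0.53)/(1 + 0.53) = 1.060/1.53 = 0.6928 → 0.69
T̂ = 0.69(45) + 0.31(21.13) = 31.05 + 6.5503 = 37.6003 → 37.600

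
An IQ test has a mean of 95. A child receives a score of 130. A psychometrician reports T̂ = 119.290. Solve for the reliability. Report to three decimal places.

0.694

T̂ = ρX + (1 − ρ)μ  ⇒  T̂ − μ = ρ(X − μ)
ρ = (T̂ − μ)/(X − μ) = (119.290 − 95) / (130 − 95) = 24.290 / 35.0 = 0.69400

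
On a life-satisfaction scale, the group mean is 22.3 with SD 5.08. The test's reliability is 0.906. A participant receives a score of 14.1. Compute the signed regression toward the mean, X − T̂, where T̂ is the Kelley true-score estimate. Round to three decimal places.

T̂ = 0.906(14.1) + 0.094(22.3) = 12.7746 + 2.0962 = 14.87080 → 14.8708
X − T̂ = 14.1 − 14.8708 = -0.7708 → -0.771

-0.771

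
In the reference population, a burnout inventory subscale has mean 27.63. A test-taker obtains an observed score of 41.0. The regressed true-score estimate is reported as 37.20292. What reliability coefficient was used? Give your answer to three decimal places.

T̂ = ρX + (1 − ρ)μ  ⇒  T̂ − μ = ρ(X − μ)
ρ = (T̂ − μ)/(X − μ) = (37.20292 − 27.63) / (41.0 − 27.63) = 9.57292 / 13.37 = 0.71600

0.716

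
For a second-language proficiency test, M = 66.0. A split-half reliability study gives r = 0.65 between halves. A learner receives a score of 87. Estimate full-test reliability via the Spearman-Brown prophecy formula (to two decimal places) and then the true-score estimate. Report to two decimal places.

82.59

Spearman-Brown: ρ = 2r/(1 + r) = 2(0.65)/(1 + 0.65) = 1.300/1.65 = 0.7879 → 0.79
Kelley's formula gives T̂ = 0.79·87 + 0.21·66.0 = 68.73 + 13.860 = 82.590.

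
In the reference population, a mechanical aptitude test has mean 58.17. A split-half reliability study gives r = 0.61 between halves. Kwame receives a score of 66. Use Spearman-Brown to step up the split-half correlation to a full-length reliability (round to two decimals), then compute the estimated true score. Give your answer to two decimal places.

Spearman-Brown: ρ = 2r/(1 + r) = 2(0.61)/(1 + 0.61) = 1.220/1.61 = 0.7578 → 0.76
T̂ = ρX + (1 − ρ)μ
  = 0.76 × 66 + 0.24 × 58.17
  = 50.16 + 13.9608
  = 64.121
  ≈ 64.12

64.12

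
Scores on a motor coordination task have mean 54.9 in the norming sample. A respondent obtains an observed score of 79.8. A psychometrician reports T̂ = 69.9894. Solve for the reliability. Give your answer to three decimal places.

T̂ = ρX + (1 − ρ)μ  ⇒  T̂ − μ = ρ(X − μ)
ρ = (T̂ − μ)/(X − μ) = (69.9894 − 54.9) / (79.8 − 54.9) = 15.0894 / 24.9 = 0.60600

0.606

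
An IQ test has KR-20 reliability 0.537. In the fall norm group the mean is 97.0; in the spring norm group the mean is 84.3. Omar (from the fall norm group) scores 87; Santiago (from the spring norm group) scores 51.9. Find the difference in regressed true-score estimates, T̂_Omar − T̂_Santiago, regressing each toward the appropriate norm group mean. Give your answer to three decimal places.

T̂_Omar = 0.537(87) + 0.463(97.0) = 91.63000
T̂_Santiago = 0.537(51.9) + 0.463(84.3) = 66.90120
Difference = 91.63000 − 66.90120 = 24.72880

24.729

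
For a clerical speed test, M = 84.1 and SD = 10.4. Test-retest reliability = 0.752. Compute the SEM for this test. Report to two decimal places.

SEM = SD · √(1 − ρ) = 10.4 × √0.248 = 10.4 × 0.4980 = 5.179

5.18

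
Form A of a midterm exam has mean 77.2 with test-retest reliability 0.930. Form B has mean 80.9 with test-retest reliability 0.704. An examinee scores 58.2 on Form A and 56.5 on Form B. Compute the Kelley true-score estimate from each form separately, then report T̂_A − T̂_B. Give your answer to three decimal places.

-4.192

T̂_A = 0.930(58.2) + 0.070(77.2) = 59.53000
T̂_B = 0.704(56.5) + 0.296(80.9) = 63.72240
T̂_A − T̂_B = -4.19240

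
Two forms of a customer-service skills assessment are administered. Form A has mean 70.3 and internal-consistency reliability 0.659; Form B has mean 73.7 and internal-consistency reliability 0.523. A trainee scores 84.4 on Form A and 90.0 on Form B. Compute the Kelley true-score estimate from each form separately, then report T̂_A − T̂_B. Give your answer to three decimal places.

T̂_A = 0.659(84.4) + 0.341(70.3) = 79.59190
T̂_B = 0.523(90.0) + 0.477(73.7) = 82.22490
T̂_A − T̂_B = -2.63300

-2.633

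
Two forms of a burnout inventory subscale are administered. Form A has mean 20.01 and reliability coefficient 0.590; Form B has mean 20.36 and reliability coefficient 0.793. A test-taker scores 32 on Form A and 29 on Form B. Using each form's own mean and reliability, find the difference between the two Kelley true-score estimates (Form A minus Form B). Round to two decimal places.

-0.13

T̂_A = 0.590(32) + 0.410(20.01) = 27.0841
T̂_B = 0.793(29) + 0.207(20.36) = 27.2115
T̂_A − T̂_B = -0.1274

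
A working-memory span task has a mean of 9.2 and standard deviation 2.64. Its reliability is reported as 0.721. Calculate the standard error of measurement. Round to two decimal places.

SEM = SD · √(1 − ρ) = 2.64 × √0.279 = 2.64 × 0.5282 = 1.394

1.39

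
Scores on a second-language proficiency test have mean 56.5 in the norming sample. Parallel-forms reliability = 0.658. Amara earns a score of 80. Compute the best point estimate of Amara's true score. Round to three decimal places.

71.963

Weight the observed score by reliability and the mean by (1 − reliability): T̂ = 0.658·80 + 0.342·56.5 = 52.640 + 19.3230 = 71.9630.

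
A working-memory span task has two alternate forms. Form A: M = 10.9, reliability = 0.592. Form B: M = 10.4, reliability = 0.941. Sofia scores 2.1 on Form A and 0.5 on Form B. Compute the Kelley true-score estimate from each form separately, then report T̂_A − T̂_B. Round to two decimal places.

4.61

T̂_A = 0.592(2.1) + 0.408(10.9) = 5.6904
T̂_B = 0.941(0.5) + 0.059(10.4) = 1.0841
T̂_A − T̂_B = 4.6063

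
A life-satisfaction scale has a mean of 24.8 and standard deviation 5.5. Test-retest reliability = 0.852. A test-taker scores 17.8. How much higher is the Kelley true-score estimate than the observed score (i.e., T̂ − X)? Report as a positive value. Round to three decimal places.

1.036

Kelley's formula gives T̂ = 0.852·17.8 + 0.148·24.8 = 15.1656 + 3.6704 = 18.83600.
T̂ − X = 18.8360 − 17.8 = 1.0360 → 1.036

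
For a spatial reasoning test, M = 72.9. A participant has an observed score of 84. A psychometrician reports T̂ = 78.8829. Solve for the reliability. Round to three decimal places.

T̂ = ρX + (1 − ρ)μ  ⇒  T̂ − μ = ρ(X − μ)
ρ = (T̂ − μ)/(X − μ) = (78.8829 − 72.9) / (84 − 72.9) = 5.9829 / 11.1 = 0.53900

0.539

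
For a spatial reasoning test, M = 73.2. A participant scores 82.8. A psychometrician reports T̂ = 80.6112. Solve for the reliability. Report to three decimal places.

T̂ = ρX + (1 − ρ)μ  ⇒  T̂ − μ = ρ(X − μ)
ρ = (T̂ − μ)/(X − μ) = (80.6112 − 73.2) / (82.8 − 73.2) = 7.4112 / 9.6 = 0.77200

0.772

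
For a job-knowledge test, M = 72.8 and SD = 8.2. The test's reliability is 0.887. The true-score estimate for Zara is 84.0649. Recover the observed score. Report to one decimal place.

85.5

T̂ = ρX + (1 − ρ)μ  ⇒  X = (T̂ − (1 − ρ)μ) / ρ
X = (84.0649 − 0.113 × 72.8) / 0.887 = (84.0649 − 8.2264) / 0.887 = 75.8385 / 0.887 = 85.500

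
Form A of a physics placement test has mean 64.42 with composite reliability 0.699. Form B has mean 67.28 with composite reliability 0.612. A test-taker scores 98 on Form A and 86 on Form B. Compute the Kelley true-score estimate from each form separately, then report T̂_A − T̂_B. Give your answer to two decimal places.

9.16

T̂_A = 0.699(98) + 0.301(64.42) = 87.8924
T̂_B = 0.612(86) + 0.388(67.28) = 78.7366
T̂_A − T̂_B = 9.1558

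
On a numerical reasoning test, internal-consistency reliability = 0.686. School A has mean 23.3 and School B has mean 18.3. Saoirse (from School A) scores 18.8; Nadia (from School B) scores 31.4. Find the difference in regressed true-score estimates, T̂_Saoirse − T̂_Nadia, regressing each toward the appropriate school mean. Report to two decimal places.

T̂_Saoirse = 0.686(18.8) + 0.314(23.3) = 20.2130
T̂_Nadia = 0.686(31.4) + 0.314(18.3) = 27.2866
Difference = 20.2130 − 27.2866 = -7.0736

-7.07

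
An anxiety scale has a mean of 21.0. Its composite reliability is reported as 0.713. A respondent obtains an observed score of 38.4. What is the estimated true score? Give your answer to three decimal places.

T̂ = 0.713(38.4) + 0.287(21.0) = 27.3792 + 6.0270 = 33.4062 → 33.406

33.406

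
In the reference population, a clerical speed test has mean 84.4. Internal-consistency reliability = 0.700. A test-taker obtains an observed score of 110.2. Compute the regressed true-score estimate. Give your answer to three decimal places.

102.460

T̂ = ρX + (1 − ρ)μ
  = 0.700 × 110.2 + 0.300 × 84.4
  = 77.1400 + 25.3200
  = 102.4600
  ≈ 102.460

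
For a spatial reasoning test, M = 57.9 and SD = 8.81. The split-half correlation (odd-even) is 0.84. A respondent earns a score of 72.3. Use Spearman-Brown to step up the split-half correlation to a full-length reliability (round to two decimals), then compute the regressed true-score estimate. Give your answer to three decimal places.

Spearman-Brown: ρ = 2r/(1 + r) = 2(0.84)/(1 + 0.84) = 1.680/1.84 = 0.9130 → 0.91
T̂ = ρX + (1 − ρ)μ
  = 0.91 × 72.3 + 0.09 × 57.9
  = 65.793 + 5.211
  = 71.0040
  ≈ 71.004

71.004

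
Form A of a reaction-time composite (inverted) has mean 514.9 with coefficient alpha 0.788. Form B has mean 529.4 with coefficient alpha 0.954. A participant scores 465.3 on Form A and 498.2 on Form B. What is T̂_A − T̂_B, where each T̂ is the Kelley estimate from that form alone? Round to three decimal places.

-23.820

T̂_A = 0.788(465.3) + 0.212(514.9) = 475.81520
T̂_B = 0.954(498.2) + 0.046(529.4) = 499.63520
T̂_A − T̂_B = -23.82000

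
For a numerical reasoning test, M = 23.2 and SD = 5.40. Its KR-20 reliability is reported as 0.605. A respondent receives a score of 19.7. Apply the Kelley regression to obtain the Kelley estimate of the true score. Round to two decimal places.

Weight the observed score by reliability and the mean by (1 − reliability): T̂ = 0.605·19.7 + 0.395·23.2 = 11.9185 + 9.1640 = 21.082.

21.08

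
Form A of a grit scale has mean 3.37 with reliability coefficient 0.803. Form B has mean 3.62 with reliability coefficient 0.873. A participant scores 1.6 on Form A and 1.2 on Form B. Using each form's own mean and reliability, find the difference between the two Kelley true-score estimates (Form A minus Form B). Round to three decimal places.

T̂_A = 0.803(1.6) + 0.197(3.37) = 1.94869
T̂_B = 0.873(1.2) + 0.127(3.62) = 1.50734
T̂_A − T̂_B = 0.44135

0.441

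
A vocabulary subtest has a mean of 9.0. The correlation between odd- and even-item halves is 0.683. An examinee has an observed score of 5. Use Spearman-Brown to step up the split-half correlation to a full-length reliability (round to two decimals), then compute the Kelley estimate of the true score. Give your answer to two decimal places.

Spearman-Brown: ρ = 2r/(1 + r) = 2(0.683)/(1 + 0.683) = 1.3660/1.683 = 0.8116 → 0.81
T̂ = ρX + (1 − ρ)μ
  = 0.81 × 5 + 0.19 × 9.0
  = 4.05 + 1.710
  = 5.760
  ≈ 5.76

5.76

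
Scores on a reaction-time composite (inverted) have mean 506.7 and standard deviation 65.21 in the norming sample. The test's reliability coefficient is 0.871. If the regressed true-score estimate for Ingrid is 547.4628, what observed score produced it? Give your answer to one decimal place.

553.5

T̂ = ρX + (1 − ρ)μ  ⇒  X = (T̂ − (1 − ρ)μ) / ρ
X = (547.4628 − 0.129 × 506.7) / 0.871 = (547.4628 − 65.3643) / 0.871 = 482.0985 / 0.871 = 553.500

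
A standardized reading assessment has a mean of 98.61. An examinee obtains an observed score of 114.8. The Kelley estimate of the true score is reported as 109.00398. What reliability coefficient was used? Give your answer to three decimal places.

T̂ = ρX + (1 − ρ)μ  ⇒  T̂ − μ = ρ(X − μ)
ρ = (T̂ − μ)/(X − μ) = (109.00398 − 98.61) / (114.8 − 98.61) = 10.39398 / 16.19 = 0.64200

0.642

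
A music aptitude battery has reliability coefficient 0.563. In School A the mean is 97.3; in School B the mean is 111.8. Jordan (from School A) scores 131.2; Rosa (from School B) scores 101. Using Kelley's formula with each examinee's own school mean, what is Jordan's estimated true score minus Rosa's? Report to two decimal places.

10.67

T̂_Jordan = 0.563(131.2) + 0.437(97.3) = 116.3857
T̂_Rosa = 0.563(101) + 0.437(111.8) = 105.7196
Difference = 116.3857 − 105.7196 = 10.6661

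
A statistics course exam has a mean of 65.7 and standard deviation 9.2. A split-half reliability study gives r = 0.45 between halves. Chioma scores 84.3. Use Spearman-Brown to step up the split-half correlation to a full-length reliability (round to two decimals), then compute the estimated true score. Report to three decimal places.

77.232

Spearman-Brown: ρ = 2r/(1 + r) = 2(0.45)/(1 + 0.45) = 0.900/1.45 = 0.6207 → 0.62
Weight the observed score by reliability and the mean by (1 − reliability): T̂ = 0.62·84.3 + 0.38·65.7 = 52.266 + 24.966 = 77.2320.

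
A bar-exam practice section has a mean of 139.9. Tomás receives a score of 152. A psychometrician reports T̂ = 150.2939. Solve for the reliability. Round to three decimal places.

0.859

T̂ = ρX + (1 − ρ)μ  ⇒  T̂ − μ = ρ(X − μ)
ρ = (T̂ − μ)/(X − μ) = (150.2939 − 139.9) / (152 − 139.9) = 10.3939 / 12.1 = 0.85900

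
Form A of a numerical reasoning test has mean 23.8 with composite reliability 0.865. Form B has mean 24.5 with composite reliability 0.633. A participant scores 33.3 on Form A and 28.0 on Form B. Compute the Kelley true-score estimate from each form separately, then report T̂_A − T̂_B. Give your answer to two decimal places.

T̂_A = 0.865(33.3) + 0.135(23.8) = 32.0175
T̂_B = 0.633(28.0) + 0.367(24.5) = 26.7155
T̂_A − T̂_B = 5.3020

5.30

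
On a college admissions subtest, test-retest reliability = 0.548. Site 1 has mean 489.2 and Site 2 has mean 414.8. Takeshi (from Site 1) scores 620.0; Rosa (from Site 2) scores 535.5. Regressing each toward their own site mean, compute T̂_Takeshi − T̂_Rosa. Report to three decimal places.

79.935

T̂_Takeshi = 0.548(620.0) + 0.452(489.2) = 560.87840
T̂_Rosa = 0.548(535.5) + 0.452(414.8) = 480.94360
Difference = 560.87840 − 480.94360 = 79.93480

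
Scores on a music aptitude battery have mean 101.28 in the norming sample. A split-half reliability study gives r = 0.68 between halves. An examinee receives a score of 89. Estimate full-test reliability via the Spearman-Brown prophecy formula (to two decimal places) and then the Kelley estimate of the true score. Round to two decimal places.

91.33

Spearman-Brown: ρ = 2r/(1 + r) = 2(0.68)/(1 + 0.68) = 1.360/1.68 = 0.8095 → 0.81
T̂ = ρX + (1 − ρ)μ
  = 0.81 × 89 + 0.19 × 101.28
  = 72.09 + 19.2432
  = 91.333
  ≈ 91.33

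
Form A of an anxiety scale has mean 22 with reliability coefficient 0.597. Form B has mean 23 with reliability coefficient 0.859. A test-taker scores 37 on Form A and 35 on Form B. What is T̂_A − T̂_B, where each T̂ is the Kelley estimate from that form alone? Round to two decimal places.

-2.35

T̂_A = 0.597(37) + 0.403(22) = 30.9550
T̂_B = 0.859(35) + 0.141(23) = 33.3080
T̂_A − T̂_B = -2.3530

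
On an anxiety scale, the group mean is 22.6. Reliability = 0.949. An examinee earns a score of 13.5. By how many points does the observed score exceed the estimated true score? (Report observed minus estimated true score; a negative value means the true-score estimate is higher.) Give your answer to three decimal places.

-0.464

T̂ = 0.949(13.5) + 0.051(22.6) = 12.8115 + 1.1526 = 13.96410 → 13.9641
X − T̂ = 13.5 − 13.9641 = -0.4641 → -0.464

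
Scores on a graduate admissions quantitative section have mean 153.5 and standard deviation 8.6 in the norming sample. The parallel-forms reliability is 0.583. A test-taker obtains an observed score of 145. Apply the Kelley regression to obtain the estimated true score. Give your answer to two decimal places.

148.54

T̂ = ρX + (1 − ρ)μ
  = 0.583 × 145 + 0.417 × 153.5
  = 84.535 + 64.0095
  = 148.544
  ≈ 148.54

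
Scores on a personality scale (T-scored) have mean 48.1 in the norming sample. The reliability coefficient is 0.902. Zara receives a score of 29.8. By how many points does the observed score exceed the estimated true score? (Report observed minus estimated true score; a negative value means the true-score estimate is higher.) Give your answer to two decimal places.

T̂ = ρX + (1 − ρ)μ
  = 0.902 × 29.8 + 0.098 × 48.1
  = 26.8796 + 4.7138
  = 31.5934
  ≈ 31.593
X − T̂ = 29.8 − 31.593 = -1.793 → -1.79

-1.79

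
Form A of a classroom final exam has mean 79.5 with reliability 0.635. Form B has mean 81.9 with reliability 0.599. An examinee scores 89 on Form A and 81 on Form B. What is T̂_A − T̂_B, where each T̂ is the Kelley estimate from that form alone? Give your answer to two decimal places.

4.17

T̂_A = 0.635(89) + 0.365(79.5) = 85.5325
T̂_B = 0.599(81) + 0.401(81.9) = 81.3609
T̂_A − T̂_B = 4.1716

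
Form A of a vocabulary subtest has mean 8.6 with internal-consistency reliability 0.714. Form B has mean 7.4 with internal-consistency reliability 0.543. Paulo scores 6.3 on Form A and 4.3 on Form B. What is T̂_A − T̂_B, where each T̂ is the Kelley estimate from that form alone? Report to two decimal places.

1.24

T̂_A = 0.714(6.3) + 0.286(8.6) = 6.9578
T̂_B = 0.543(4.3) + 0.457(7.4) = 5.7167
T̂_A − T̂_B = 1.2411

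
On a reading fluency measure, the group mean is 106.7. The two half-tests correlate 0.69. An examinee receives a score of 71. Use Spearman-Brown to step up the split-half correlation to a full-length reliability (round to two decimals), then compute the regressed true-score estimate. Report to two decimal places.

77.43

Spearman-Brown: ρ = 2r/(1 + r) = 2(0.69)/(1 + 0.69) = 1.380/1.69 = 0.8166 → 0.82
T̂ = ρX + (1 − ρ)μ
  = 0.82 × 71 + 0.18 × 106.7
  = 58.22 + 19.206
  = 77.426
  ≈ 77.43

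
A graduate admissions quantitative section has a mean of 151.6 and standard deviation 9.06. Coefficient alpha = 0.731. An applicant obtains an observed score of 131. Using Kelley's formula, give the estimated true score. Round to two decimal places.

T̂ = ρX + (1 − ρ)μ
  = 0.731 × 131 + 0.269 × 151.6
  = 95.761 + 40.7804
  = 136.541
  ≈ 136.54

136.54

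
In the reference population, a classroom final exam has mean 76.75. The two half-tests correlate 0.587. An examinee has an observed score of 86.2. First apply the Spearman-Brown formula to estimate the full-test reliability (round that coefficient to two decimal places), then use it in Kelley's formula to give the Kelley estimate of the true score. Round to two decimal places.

Spearman-Brown: ρ = 2r/(1 + r) = 2(0.587)/(1 + 0.587) = 1.1740/1.587 = 0.7398 → 0.74
Regress the observed score toward the mean by the unreliability: T̂ = 0.74·86.2 + 0.26·76.75 = 63.788 + 19.9550 = 83.743.

83.74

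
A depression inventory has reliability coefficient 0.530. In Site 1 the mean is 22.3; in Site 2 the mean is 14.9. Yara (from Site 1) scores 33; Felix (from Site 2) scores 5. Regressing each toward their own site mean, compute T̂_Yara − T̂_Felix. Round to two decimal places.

T̂_Yara = 0.530(33) + 0.470(22.3) = 27.9710
T̂_Felix = 0.530(5) + 0.470(14.9) = 9.6530
Difference = 27.9710 − 9.6530 = 18.3180

18.32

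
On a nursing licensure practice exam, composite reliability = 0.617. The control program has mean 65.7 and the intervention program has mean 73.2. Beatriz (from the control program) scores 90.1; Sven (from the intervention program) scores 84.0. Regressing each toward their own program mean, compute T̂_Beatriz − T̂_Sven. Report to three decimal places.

0.891

T̂_Beatriz = 0.617(90.1) + 0.383(65.7) = 80.75480
T̂_Sven = 0.617(84.0) + 0.383(73.2) = 79.86360
Difference = 80.75480 − 79.86360 = 0.89120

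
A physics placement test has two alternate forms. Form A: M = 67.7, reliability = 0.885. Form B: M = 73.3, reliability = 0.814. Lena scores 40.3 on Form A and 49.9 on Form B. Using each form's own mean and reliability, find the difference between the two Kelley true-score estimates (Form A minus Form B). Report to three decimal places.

-10.801

T̂_A = 0.885(40.3) + 0.115(67.7) = 43.45100
T̂_B = 0.814(49.9) + 0.186(73.3) = 54.25240
T̂_A − T̂_B = -10.80140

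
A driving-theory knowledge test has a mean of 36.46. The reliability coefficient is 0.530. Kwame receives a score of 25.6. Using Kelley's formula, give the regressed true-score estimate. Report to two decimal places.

T̂ = ρX + (1 − ρ)μ
  = 0.530 × 25.6 + 0.470 × 36.46
  = 13.5680 + 17.13620
  = 30.704
  ≈ 30.70

30.70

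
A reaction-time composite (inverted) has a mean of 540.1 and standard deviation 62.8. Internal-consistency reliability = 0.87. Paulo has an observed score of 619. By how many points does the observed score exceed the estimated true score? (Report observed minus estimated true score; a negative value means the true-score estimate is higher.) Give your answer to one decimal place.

Weight the observed score by reliability and the mean by (1 − reliability): T̂ = 0.87·619 + 0.13·540.1 = 538.53 + 70.213 = 608.743.
X − T̂ = 619 − 608.74 = 10.26 → 10.3

10.3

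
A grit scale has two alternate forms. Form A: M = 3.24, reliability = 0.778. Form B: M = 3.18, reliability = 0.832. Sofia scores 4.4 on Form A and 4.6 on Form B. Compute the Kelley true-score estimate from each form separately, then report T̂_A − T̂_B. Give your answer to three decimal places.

-0.219

T̂_A = 0.778(4.4) + 0.222(3.24) = 4.14248
T̂_B = 0.832(4.6) + 0.168(3.18) = 4.36144
T̂_A − T̂_B = -0.21896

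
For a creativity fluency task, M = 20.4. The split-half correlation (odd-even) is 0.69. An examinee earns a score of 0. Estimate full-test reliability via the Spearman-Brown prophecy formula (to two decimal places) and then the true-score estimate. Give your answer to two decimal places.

3.67

Spearman-Brown: ρ = 2r/(1 + r) = 2(0.69)/(1 + 0.69) = 1.380/1.69 = 0.8166 → 0.82
Weight the observed score by reliability and the mean by (1 − reliability): T̂ = 0.82·0 + 0.18·20.4 = 0.00 + 3.672 = 3.672.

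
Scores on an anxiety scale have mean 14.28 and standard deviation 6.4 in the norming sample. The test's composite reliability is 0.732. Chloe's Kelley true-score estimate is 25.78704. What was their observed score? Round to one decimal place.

30.0

T̂ = ρX + (1 − ρ)μ  ⇒  X = (T̂ − (1 − ρ)μ) / ρ
X = (25.78704 − 0.268 × 14.28) / 0.732 = (25.78704 − 3.82704) / 0.732 = 21.96000 / 0.732 = 30.000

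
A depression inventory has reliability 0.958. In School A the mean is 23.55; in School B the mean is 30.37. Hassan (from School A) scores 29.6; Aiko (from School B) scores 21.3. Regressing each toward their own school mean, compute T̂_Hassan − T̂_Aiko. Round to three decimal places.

T̂_Hassan = 0.958(29.6) + 0.042(23.55) = 29.34590
T̂_Aiko = 0.958(21.3) + 0.042(30.37) = 21.68094
Difference = 29.34590 − 21.68094 = 7.66496

7.665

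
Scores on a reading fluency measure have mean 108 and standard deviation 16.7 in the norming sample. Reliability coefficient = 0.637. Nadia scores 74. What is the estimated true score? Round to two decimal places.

86.34

T̂ = 0.637(74) + 0.363(108) = 47.138 + 39.204 = 86.342 → 86.34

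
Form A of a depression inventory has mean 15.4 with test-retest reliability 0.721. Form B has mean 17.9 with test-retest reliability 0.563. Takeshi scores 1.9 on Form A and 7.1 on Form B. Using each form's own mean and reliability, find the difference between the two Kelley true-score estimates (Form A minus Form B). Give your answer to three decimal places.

T̂_A = 0.721(1.9) + 0.279(15.4) = 5.66650
T̂_B = 0.563(7.1) + 0.437(17.9) = 11.81960
T̂_A − T̂_B = -6.15310

-6.153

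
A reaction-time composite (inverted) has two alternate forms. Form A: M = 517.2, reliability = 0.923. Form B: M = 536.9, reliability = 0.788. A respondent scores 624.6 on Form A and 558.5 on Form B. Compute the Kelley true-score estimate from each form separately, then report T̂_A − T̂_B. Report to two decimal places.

T̂_A = 0.923(624.6) + 0.077(517.2) = 616.3302
T̂_B = 0.788(558.5) + 0.212(536.9) = 553.9208
T̂_A − T̂_B = 62.4094

62.41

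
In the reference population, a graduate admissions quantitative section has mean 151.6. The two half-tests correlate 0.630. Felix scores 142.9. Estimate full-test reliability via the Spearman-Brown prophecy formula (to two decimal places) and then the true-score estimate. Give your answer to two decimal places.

144.90

Spearman-Brown: ρ = 2r/(1 + r) = 2(0.630)/(1 + 0.630) = 1.2600/1.630 = 0.7730 → 0.77
T̂ = 0.77(142.9) + 0.23(151.6) = 110.033 + 34.868 = 144.901 → 144.90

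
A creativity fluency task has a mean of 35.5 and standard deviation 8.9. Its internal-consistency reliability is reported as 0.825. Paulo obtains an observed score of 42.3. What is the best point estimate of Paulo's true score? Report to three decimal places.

41.110

T̂ = ρX + (1 − ρ)μ
  = 0.825 × 42.3 + 0.175 × 35.5
  = 34.8975 + 6.2125
  = 41.1100
  ≈ 41.110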